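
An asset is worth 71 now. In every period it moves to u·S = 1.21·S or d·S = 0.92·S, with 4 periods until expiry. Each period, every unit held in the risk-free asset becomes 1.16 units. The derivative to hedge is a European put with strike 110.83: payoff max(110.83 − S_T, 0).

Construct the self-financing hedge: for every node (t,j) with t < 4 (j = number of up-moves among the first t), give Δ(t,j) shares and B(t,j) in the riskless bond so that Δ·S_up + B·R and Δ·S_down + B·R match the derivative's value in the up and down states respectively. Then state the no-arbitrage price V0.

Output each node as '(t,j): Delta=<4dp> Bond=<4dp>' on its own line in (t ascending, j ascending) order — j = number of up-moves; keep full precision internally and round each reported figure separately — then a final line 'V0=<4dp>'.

Risk-neutral probability p* = (R−d)/(u−d) = (1.16−0.92)/(1.21−0.92) = 0.8276.
Terminal values V(4,·): V(4,0)=59.9661, V(4,1)=43.9329, V(4,2)=22.8458, V(4,3)=0.0000, V(4,4)=0.0000
  t=3,j=0: stock 55.2868 → up 66.8971 (V=43.9329), down 50.8639 (V=59.9661). Price 40.2563; hedge Δ=-1.0000, bond B=95.5431.
  t=3,j=1: stock 72.7142 → up 87.9842 (V=22.8458), down 66.8971 (V=43.9329). Price 22.8289; hedge Δ=-1.0000, bond B=95.5431.
  t=3,j=2: stock 95.6350 → up 115.7184 (V=0.0000), down 87.9842 (V=22.8458). Price 3.3956; hedge Δ=-0.8237, bond B=82.1742.
  t=3,j=3: stock 125.7808 → up 152.1948 (V=0.0000), down 115.7184 (V=0.0000). Price 0.0000; hedge Δ=0.0000, bond B=0.0000.
  t=2,j=0: stock 60.0944 → up 72.7142 (V=22.8289), down 55.2868 (V=40.2563). Price 22.2703; hedge Δ=-1.0000, bond B=82.3647.
  t=2,j=1: stock 79.0372 → up 95.6350 (V=3.3956), down 72.7142 (V=22.8289). Price 5.8157; hedge Δ=-0.8478, bond B=72.8269.
  t=2,j=2: stock 103.9511 → up 125.7808 (V=0.0000), down 95.6350 (V=3.3956). Price 0.5047; hedge Δ=-0.1126, bond B=12.2138.
  t=1,j=0: stock 65.3200 → up 79.0372 (V=5.8157), down 60.0944 (V=22.2703). Price 7.4592; hedge Δ=-0.8687, bond B=64.1994.
  t=1,j=1: stock 85.9100 → up 103.9511 (V=0.5047), down 79.0372 (V=5.8157). Price 1.2245; hedge Δ=-0.2132, bond B=19.5382.
  t=0,j=0: stock 71.0000 → up 85.9100 (V=1.2245), down 65.3200 (V=7.4592). Price 1.9823; hedge Δ=-0.3028, bond B=23.4814.
Self-financing check: at every node Δ·S+B equals the discounted successor values.

(0,0): Delta=-0.3028 Bond=23.4814
(1,0): Delta=-0.8687 Bond=64.1994
(1,1): Delta=-0.2132 Bond=19.5382
(2,0): Delta=-1.0000 Bond=82.3647
(2,1): Delta=-0.8478 Bond=72.8269
(2,2): Delta=-0.1126 Bond=12.2138
(3,0): Delta=-1.0000 Bond=95.5431
(3,1): Delta=-1.0000 Bond=95.5431
(3,2): Delta=-0.8237 Bond=82.1742
(3,3): Delta=0.0000 Bond=0.0000
V0=1.9823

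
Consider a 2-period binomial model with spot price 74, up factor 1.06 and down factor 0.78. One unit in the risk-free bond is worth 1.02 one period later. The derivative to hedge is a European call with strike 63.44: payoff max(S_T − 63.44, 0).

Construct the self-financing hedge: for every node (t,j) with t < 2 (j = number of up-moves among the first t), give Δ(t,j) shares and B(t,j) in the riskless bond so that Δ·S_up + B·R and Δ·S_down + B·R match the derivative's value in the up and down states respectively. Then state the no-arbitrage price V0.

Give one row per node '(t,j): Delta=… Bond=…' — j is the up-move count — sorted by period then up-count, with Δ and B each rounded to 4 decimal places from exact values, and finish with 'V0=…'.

(0,0): Delta=0.7992 Bond=-45.2269
(1,0): Delta=0.0000 Bond=0.0000
(1,1): Delta=0.8972 Bond=-53.8200
V0=13.9160

No-arbitrage ⇒ martingale measure with p* = (R−d)/(u−d) = 0.8571.
Payoff layer (t=2): V(2,0)=0.0000, V(2,1)=0.0000, V(2,2)=19.7064
Node (1,0) S=57.7200: V=(p*·0.0000+(1−p*)·0.0000)/1.02=0.0000; Δ=(0.0000−0.0000)/(61.1832−45.0216)=0.0000; B=V−Δ·S=0.0000
Node (1,1) S=78.4400: V=(p*·19.7064+(1−p*)·0.0000)/1.02=16.5600; Δ=(19.7064−0.0000)/(83.1464−61.1832)=0.8972; B=V−Δ·S=-53.8200
Node (0,0) S=74.0000: V=(p*·16.5600+(1−p*)·0.0000)/1.02=13.9160; Δ=(16.5600−0.0000)/(78.4400−57.7200)=0.7992; B=V−Δ·S=-45.2269
Each (Δ,B) replicates both successor values, so the strategy is self-financing and V0 is arbitrage-free.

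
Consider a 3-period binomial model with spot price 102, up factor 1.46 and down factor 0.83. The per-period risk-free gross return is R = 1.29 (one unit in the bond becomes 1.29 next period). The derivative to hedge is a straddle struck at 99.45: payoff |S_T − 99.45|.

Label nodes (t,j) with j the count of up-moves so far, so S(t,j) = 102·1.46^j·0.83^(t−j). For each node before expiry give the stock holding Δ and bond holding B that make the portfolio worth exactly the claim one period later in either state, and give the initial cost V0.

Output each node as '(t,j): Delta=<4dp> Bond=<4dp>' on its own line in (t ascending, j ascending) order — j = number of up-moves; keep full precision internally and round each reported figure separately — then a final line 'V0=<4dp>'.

The replicating-portfolio and risk-neutral prices coincide; use p* = (1.29−0.83)/(1.46−0.83) = 0.7302 for the latter.
Payoff layer (t=3): V(3,0)=41.1277, V(3,1)=3.1410, V(3,2)=81.0113, V(3,3)=217.9879
  t=2,j=0: stock 70.2678 → up 102.5910 (V=3.1410), down 58.3223 (V=41.1277). Price 10.3809; hedge Δ=-0.8581, bond B=70.6773.
  t=2,j=1: stock 123.6036 → up 180.4613 (V=81.0113), down 102.5910 (V=3.1410). Price 46.5106; hedge Δ=1.0000, bond B=-77.0930.
  t=2,j=2: stock 217.4232 → up 317.4379 (V=217.9879), down 180.4613 (V=81.0113). Price 140.3302; hedge Δ=1.0000, bond B=-77.0930.
  t=1,j=0: stock 84.6600 → up 123.6036 (V=46.5106), down 70.2678 (V=10.3809). Price 28.4971; hedge Δ=0.6774, bond B=-28.8515.
  t=1,j=1: stock 148.9200 → up 217.4232 (V=140.3302), down 123.6036 (V=46.5106). Price 89.1580; hedge Δ=1.0000, bond B=-59.7620.
  t=0,j=0: stock 102.0000 → up 148.9200 (V=89.1580), down 84.6600 (V=28.4971). Price 56.4257; hedge Δ=0.9440, bond B=-39.8613.
Self-financing check: at every node Δ·S+B equals the discounted successor values.

(0,0): Delta=0.9440 Bond=-39.8613
(1,0): Delta=0.6774 Bond=-28.8515
(1,1): Delta=1.0000 Bond=-59.7620
(2,0): Delta=-0.8581 Bond=70.6773
(2,1): Delta=1.0000 Bond=-77.0930
(2,2): Delta=1.0000 Bond=-77.0930
V0=56.4257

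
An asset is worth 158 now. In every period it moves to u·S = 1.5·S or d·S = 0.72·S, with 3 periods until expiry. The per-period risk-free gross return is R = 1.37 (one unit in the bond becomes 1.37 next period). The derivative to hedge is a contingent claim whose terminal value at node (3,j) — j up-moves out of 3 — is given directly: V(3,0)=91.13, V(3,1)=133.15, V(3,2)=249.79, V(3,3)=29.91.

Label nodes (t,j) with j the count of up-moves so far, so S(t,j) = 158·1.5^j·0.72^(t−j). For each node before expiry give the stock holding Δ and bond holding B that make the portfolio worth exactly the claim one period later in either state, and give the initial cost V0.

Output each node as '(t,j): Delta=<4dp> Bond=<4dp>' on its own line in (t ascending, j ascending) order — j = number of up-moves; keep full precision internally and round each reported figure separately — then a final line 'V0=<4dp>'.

(0,0): Delta=-0.5150 Bond=125.5939
(1,0): Delta=0.8572 Bond=15.9619
(1,1): Delta=-0.6467 Bond=203.2841
(2,0): Delta=0.6577 Bond=38.2061
(2,1): Delta=0.8763 Bond=18.6002
(2,2): Delta=-0.7930 Bond=330.4789
V0=44.2219

No-arbitrage ⇒ martingale measure with p* = (R−d)/(u−d) = 0.8333.
Payoff layer (t=3): V(3,0)=91.1300, V(3,1)=133.1500, V(3,2)=249.7900, V(3,3)=29.9100
(2,0): S=81.9072. Δ = (V_up−V_dn)/(S_up−S_dn) = (133.1500−91.1300)/(122.8608−58.9732) = 0.6577. V = [p*·133.1500 + (1−p*)·91.1300]/1.37 = 92.0779. B = V − Δ·S = 38.2061.
(2,1): S=170.6400. Δ = (V_up−V_dn)/(S_up−S_dn) = (249.7900−133.1500)/(255.9600−122.8608) = 0.8763. V = [p*·249.7900 + (1−p*)·133.1500]/1.37 = 168.1387. B = V − Δ·S = 18.6002.
(2,2): S=355.5000. Δ = (V_up−V_dn)/(S_up−S_dn) = (29.9100−249.7900)/(533.2500−255.9600) = -0.7930. V = [p*·29.9100 + (1−p*)·249.7900]/1.37 = 48.5815. B = V − Δ·S = 330.4789.
(1,0): S=113.7600. Δ = (V_up−V_dn)/(S_up−S_dn) = (168.1387−92.0779)/(170.6400−81.9072) = 0.8572. V = [p*·168.1387 + (1−p*)·92.0779]/1.37 = 113.4758. B = V − Δ·S = 15.9619.
(1,1): S=237.0000. Δ = (V_up−V_dn)/(S_up−S_dn) = (48.5815−168.1387)/(355.5000−170.6400) = -0.6467. V = [p*·48.5815 + (1−p*)·168.1387]/1.37 = 50.0056. B = V − Δ·S = 203.2841.
(0,0): S=158.0000. Δ = (V_up−V_dn)/(S_up−S_dn) = (50.0056−113.4758)/(237.0000−113.7600) = -0.5150. V = [p*·50.0056 + (1−p*)·113.4758]/1.37 = 44.2219. B = V − Δ·S = 125.5939.
Each (Δ,B) replicates both successor values, so the strategy is self-financing and V0 is arbitrage-free.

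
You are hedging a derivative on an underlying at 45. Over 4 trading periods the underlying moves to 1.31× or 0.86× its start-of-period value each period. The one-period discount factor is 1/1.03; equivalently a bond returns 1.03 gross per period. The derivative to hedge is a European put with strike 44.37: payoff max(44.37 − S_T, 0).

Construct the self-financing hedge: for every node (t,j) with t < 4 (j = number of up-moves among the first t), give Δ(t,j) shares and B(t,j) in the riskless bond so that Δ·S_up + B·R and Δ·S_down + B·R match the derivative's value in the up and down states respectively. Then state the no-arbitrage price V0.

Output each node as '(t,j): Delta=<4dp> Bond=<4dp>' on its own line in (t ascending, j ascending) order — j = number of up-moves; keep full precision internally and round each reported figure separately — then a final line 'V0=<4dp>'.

(0,0): Delta=-0.2765 Bond=17.2987
(1,0): Delta=-0.4448 Bond=24.3305
(1,1): Delta=-0.0946 Bond=7.0905
(2,0): Delta=-0.6879 Bond=33.1494
(2,1): Delta=-0.1820 Bond=11.7374
(2,2): Delta=0.0000 Bond=0.0000
(3,0): Delta=-1.0000 Bond=43.0777
(3,1): Delta=-0.3504 Bond=19.4295
(3,2): Delta=0.0000 Bond=0.0000
(3,3): Delta=0.0000 Bond=0.0000
V0=4.8543

Risk-neutral probability p* = (R−d)/(u−d) = (1.03−0.86)/(1.31−0.86) = 0.3778.
Terminal payoffs: V(4,0)=19.7546, V(4,1)=6.8745, V(4,2)=0.0000, V(4,3)=0.0000, V(4,4)=0.0000
(3,0): S=28.6225. Δ = (V_up−V_dn)/(S_up−S_dn) = (6.8745−19.7546)/(37.4955−24.6154) = -1.0000. V = [p*·6.8745 + (1−p*)·19.7546]/1.03 = 14.4551. B = V − Δ·S = 43.0777.
(3,1): S=43.5994. Δ = (V_up−V_dn)/(S_up−S_dn) = (0.0000−6.8745)/(57.1152−37.4955) = -0.3504. V = [p*·0.0000 + (1−p*)·6.8745]/1.03 = 4.1529. B = V − Δ·S = 19.4295.
(3,2): S=66.4131. Δ = (V_up−V_dn)/(S_up−S_dn) = (0.0000−0.0000)/(87.0011−57.1152) = 0.0000. V = [p*·0.0000 + (1−p*)·0.0000]/1.03 = 0.0000. B = V − Δ·S = 0.0000.
(3,3): S=101.1641. Δ = (V_up−V_dn)/(S_up−S_dn) = (0.0000−0.0000)/(132.5250−87.0011) = 0.0000. V = [p*·0.0000 + (1−p*)·0.0000]/1.03 = 0.0000. B = V − Δ·S = 0.0000.
(2,0): S=33.2820. Δ = (V_up−V_dn)/(S_up−S_dn) = (4.1529−14.4551)/(43.5994−28.6225) = -0.6879. V = [p*·4.1529 + (1−p*)·14.4551]/1.03 = 10.2555. B = V − Δ·S = 33.1494.
(2,1): S=50.6970. Δ = (V_up−V_dn)/(S_up−S_dn) = (0.0000−4.1529)/(66.4131−43.5994) = -0.1820. V = [p*·0.0000 + (1−p*)·4.1529]/1.03 = 2.5088. B = V − Δ·S = 11.7374.
(2,2): S=77.2245. Δ = (V_up−V_dn)/(S_up−S_dn) = (0.0000−0.0000)/(101.1641−66.4131) = 0.0000. V = [p*·0.0000 + (1−p*)·0.0000]/1.03 = 0.0000. B = V − Δ·S = 0.0000.
(1,0): S=38.7000. Δ = (V_up−V_dn)/(S_up−S_dn) = (2.5088−10.2555)/(50.6970−33.2820) = -0.4448. V = [p*·2.5088 + (1−p*)·10.2555]/1.03 = 7.1155. B = V − Δ·S = 24.3305.
(1,1): S=58.9500. Δ = (V_up−V_dn)/(S_up−S_dn) = (0.0000−2.5088)/(77.2245−50.6970) = -0.0946. V = [p*·0.0000 + (1−p*)·2.5088]/1.03 = 1.5155. B = V − Δ·S = 7.0905.
(0,0): S=45.0000. Δ = (V_up−V_dn)/(S_up−S_dn) = (1.5155−7.1155)/(58.9500−38.7000) = -0.2765. V = [p*·1.5155 + (1−p*)·7.1155]/1.03 = 4.8543. B = V − Δ·S = 17.2987.
The time-0 hedge costs 4.8543, which is the no-arbitrage price.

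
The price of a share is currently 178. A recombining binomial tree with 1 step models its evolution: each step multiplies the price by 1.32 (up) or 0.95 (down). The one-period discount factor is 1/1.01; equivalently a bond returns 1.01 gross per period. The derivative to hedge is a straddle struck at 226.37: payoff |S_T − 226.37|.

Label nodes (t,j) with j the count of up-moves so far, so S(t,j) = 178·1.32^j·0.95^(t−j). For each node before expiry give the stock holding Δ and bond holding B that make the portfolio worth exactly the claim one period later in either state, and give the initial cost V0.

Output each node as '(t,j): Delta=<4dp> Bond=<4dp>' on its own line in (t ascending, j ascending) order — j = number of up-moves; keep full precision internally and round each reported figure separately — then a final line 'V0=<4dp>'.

(0,0): Delta=-0.7391 Bond=180.4546
V0=48.8871

Under the risk-neutral measure, an up-move has probability p* = (R−d)/(u−d) = 0.1622 and values discount at R = 1.01.
Payoff layer (t=1): V(1,0)=57.2700, V(1,1)=8.5900
  t=0,j=0: stock 178.0000 → up 234.9600 (V=8.5900), down 169.1000 (V=57.2700). Price 48.8871; hedge Δ=-0.7391, bond B=180.4546.
Self-financing check: at every node Δ·S+B equals the discounted successor values.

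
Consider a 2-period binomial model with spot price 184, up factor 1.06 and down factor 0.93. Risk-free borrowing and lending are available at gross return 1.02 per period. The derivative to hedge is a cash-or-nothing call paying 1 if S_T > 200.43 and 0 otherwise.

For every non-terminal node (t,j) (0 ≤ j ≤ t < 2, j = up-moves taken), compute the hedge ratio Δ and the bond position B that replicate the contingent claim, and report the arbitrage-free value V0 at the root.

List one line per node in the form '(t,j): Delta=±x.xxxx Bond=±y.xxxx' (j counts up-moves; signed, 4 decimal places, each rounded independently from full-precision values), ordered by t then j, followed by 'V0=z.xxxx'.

(0,0): Delta=0.0284 Bond=-4.7603
(1,0): Delta=0.0000 Bond=0.0000
(1,1): Delta=0.0394 Bond=-7.0136
V0=0.4607

The replicating-portfolio and risk-neutral prices coincide; use p* = (1.02−0.93)/(1.06−0.93) = 0.6923 for the latter.
Terminal values V(2,·): V(2,0)=0.0000, V(2,1)=0.0000, V(2,2)=1.0000
(1,0): S=171.1200. Δ = (V_up−V_dn)/(S_up−S_dn) = (0.0000−0.0000)/(181.3872−159.1416) = 0.0000. V = [p*·0.0000 + (1−p*)·0.0000]/1.02 = 0.0000. B = V − Δ·S = 0.0000.
(1,1): S=195.0400. Δ = (V_up−V_dn)/(S_up−S_dn) = (1.0000−0.0000)/(206.7424−181.3872) = 0.0394. V = [p*·1.0000 + (1−p*)·0.0000]/1.02 = 0.6787. B = V − Δ·S = -7.0136.
(0,0): S=184.0000. Δ = (V_up−V_dn)/(S_up−S_dn) = (0.6787−0.0000)/(195.0400−171.1200) = 0.0284. V = [p*·0.6787 + (1−p*)·0.0000]/1.02 = 0.4607. B = V − Δ·S = -4.7603.
Each (Δ,B) replicates both successor values, so the strategy is self-financing and V0 is arbitrage-free.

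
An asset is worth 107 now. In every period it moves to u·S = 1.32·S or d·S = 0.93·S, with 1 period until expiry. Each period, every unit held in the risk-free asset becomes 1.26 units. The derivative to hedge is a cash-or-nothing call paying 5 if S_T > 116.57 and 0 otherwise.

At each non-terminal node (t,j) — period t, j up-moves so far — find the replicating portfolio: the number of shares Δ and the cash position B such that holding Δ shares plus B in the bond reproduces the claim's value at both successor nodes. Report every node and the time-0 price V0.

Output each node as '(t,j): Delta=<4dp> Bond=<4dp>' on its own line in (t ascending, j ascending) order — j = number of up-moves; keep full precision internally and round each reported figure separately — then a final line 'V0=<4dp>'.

(0,0): Delta=0.1198 Bond=-9.4628
V0=3.3578

Since d<R<u, set p* = (R−d)/(u−d) = 0.8462; price each node as the discounted p*-expectation of its children.
Payoff layer (t=1): V(1,0)=0.0000, V(1,1)=5.0000
  t=0,j=0: stock 107.0000 → up 141.2400 (V=5.0000), down 99.5100 (V=0.0000). Price 3.3578; hedge Δ=0.1198, bond B=-9.4628.
Each (Δ,B) replicates both successor values, so the strategy is self-financing and V0 is arbitrage-free.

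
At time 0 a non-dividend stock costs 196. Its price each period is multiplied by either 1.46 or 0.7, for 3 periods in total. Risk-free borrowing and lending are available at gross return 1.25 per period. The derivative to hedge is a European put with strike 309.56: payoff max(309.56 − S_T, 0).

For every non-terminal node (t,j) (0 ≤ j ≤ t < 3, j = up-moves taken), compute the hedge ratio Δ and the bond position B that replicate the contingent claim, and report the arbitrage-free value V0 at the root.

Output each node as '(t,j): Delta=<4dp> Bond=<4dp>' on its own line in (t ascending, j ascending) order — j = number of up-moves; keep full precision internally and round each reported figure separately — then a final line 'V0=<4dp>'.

(0,0): Delta=-0.3240 Bond=84.2989
(1,0): Delta=-1.0000 Bond=198.1184
(1,1): Delta=-0.2003 Bond=69.9620
(2,0): Delta=-1.0000 Bond=247.6480
(2,1): Delta=-1.0000 Bond=247.6480
(2,2): Delta=-0.0539 Bond=26.2869
V0=20.7914

Risk-neutral probability p* = (R−d)/(u−d) = (1.25−0.7)/(1.46−0.7) = 0.7237.
At expiry t=3: V(3,0)=242.3320, V(3,1)=169.3416, V(3,2)=17.1045, V(3,3)=0.0000
(2,0): S=96.0400. Δ = (V_up−V_dn)/(S_up−S_dn) = (169.3416−242.3320)/(140.2184−67.2280) = -1.0000. V = [p*·169.3416 + (1−p*)·242.3320]/1.25 = 151.6080. B = V − Δ·S = 247.6480.
(2,1): S=200.3120. Δ = (V_up−V_dn)/(S_up−S_dn) = (17.1045−169.3416)/(292.4555−140.2184) = -1.0000. V = [p*·17.1045 + (1−p*)·169.3416]/1.25 = 47.3360. B = V − Δ·S = 247.6480.
(2,2): S=417.7936. Δ = (V_up−V_dn)/(S_up−S_dn) = (0.0000−17.1045)/(609.9787−292.4555) = -0.0539. V = [p*·0.0000 + (1−p*)·17.1045]/1.25 = 3.7810. B = V − Δ·S = 26.2869.
(1,0): S=137.2000. Δ = (V_up−V_dn)/(S_up−S_dn) = (47.3360−151.6080)/(200.3120−96.0400) = -1.0000. V = [p*·47.3360 + (1−p*)·151.6080]/1.25 = 60.9184. B = V − Δ·S = 198.1184.
(1,1): S=286.1600. Δ = (V_up−V_dn)/(S_up−S_dn) = (3.7810−47.3360)/(417.7936−200.3120) = -0.2003. V = [p*·3.7810 + (1−p*)·47.3360]/1.25 = 12.6527. B = V − Δ·S = 69.9620.
(0,0): S=196.0000. Δ = (V_up−V_dn)/(S_up−S_dn) = (12.6527−60.9184)/(286.1600−137.2000) = -0.3240. V = [p*·12.6527 + (1−p*)·60.9184]/1.25 = 20.7914. B = V − Δ·S = 84.2989.
Root portfolio cost Δ·196+B reproduces V0=20.7914.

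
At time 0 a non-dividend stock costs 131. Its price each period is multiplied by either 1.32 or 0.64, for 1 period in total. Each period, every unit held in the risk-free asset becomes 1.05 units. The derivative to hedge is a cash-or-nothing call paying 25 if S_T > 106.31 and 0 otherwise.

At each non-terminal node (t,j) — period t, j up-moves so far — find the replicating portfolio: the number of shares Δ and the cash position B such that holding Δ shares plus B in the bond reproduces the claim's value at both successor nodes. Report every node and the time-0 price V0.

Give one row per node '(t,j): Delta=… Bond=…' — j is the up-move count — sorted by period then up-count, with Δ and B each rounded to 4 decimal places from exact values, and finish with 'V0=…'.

The replicating-portfolio and risk-neutral prices coincide; use p* = (1.05−0.64)/(1.32−0.64) = 0.6029 for the latter.
Payoff layer (t=1): V(1,0)=0.0000, V(1,1)=25.0000
Node (0,0) S=131.0000: V=(p*·25.0000+(1−p*)·0.0000)/1.05=14.3557; Δ=(25.0000−0.0000)/(172.9200−83.8400)=0.2806; B=V−Δ·S=-22.4090
The time-0 hedge costs 14.3557, which is the no-arbitrage price.

(0,0): Delta=0.2806 Bond=-22.4090
V0=14.3557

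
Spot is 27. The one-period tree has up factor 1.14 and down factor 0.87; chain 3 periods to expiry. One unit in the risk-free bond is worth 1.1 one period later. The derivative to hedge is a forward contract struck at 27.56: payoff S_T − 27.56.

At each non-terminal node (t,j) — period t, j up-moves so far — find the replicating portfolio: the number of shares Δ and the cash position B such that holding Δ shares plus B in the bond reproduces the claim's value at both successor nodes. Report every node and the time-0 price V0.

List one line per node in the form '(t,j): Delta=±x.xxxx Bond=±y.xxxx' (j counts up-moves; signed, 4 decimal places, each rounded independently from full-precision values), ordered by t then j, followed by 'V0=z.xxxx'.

Since d<R<u, set p* = (R−d)/(u−d) = 0.8519; price each node as the discounted p*-expectation of its children.
Terminal payoffs: V(3,0)=-9.7804, V(3,1)=-4.2626, V(3,2)=2.9676, V(3,3)=12.4417
  t=2,j=0: stock 20.4363 → up 23.2974 (V=-4.2626), down 17.7796 (V=-9.7804). Price -4.6182; hedge Δ=1.0000, bond B=-25.0545.
  t=2,j=1: stock 26.7786 → up 30.5276 (V=2.9676), down 23.2974 (V=-4.2626). Price 1.7241; hedge Δ=1.0000, bond B=-25.0545.
  t=2,j=2: stock 35.0892 → up 40.0017 (V=12.4417), down 30.5276 (V=2.9676). Price 10.0347; hedge Δ=1.0000, bond B=-25.0545.
  t=1,j=0: stock 23.4900 → up 26.7786 (V=1.7241), down 20.4363 (V=-4.6182). Price 0.7131; hedge Δ=1.0000, bond B=-22.7769.
  t=1,j=1: stock 30.7800 → up 35.0892 (V=10.0347), down 26.7786 (V=1.7241). Price 8.0031; hedge Δ=1.0000, bond B=-22.7769.
  t=0,j=0: stock 27.0000 → up 30.7800 (V=8.0031), down 23.4900 (V=0.7131). Price 6.2938; hedge Δ=1.0000, bond B=-20.7062.
The time-0 hedge costs 6.2938, which is the no-arbitrage price.

(0,0): Delta=1.0000 Bond=-20.7062
(1,0): Delta=1.0000 Bond=-22.7769
(1,1): Delta=1.0000 Bond=-22.7769
(2,0): Delta=1.0000 Bond=-25.0545
(2,1): Delta=1.0000 Bond=-25.0545
(2,2): Delta=1.0000 Bond=-25.0545
V0=6.2938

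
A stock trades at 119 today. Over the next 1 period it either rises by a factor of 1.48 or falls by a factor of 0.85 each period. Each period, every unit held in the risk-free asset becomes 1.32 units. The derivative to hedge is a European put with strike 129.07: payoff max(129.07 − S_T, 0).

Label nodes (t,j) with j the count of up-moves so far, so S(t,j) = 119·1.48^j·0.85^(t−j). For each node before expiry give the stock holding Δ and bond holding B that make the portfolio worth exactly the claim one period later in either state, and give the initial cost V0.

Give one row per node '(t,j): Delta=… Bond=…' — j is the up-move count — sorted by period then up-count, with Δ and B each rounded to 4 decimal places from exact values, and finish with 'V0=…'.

(0,0): Delta=-0.3724 Bond=49.6893
V0=5.3718

The replicating-portfolio and risk-neutral prices coincide; use p* = (1.32−0.85)/(1.48−0.85) = 0.7460 for the latter.
Terminal values V(1,·): V(1,0)=27.9200, V(1,1)=0.0000
Node (0,0) S=119.0000: V=(p*·0.0000+(1−p*)·27.9200)/1.32=5.3718; Δ=(0.0000−27.9200)/(176.1200−101.1500)=-0.3724; B=V−Δ·S=49.6893
Root portfolio cost Δ·119+B reproduces V0=5.3718.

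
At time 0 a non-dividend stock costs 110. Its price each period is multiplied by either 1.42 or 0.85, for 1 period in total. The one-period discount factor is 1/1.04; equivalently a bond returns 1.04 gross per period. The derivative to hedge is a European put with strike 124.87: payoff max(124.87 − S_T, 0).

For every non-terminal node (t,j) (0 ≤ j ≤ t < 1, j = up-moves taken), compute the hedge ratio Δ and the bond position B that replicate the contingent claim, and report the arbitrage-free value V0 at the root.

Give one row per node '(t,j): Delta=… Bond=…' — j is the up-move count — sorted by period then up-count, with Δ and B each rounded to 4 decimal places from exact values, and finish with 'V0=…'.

(0,0): Delta=-0.5003 Bond=75.1441
V0=20.1090

Risk-neutral probability p* = (R−d)/(u−d) = (1.04−0.85)/(1.42−0.85) = 0.3333.
Terminal payoffs: V(1,0)=31.3700, V(1,1)=0.0000
Node (0,0) S=110.0000: V=(p*·0.0000+(1−p*)·31.3700)/1.04=20.1090; Δ=(0.0000−31.3700)/(156.2000−93.5000)=-0.5003; B=V−Δ·S=75.1441
Self-financing check: at every node Δ·S+B equals the discounted successor values.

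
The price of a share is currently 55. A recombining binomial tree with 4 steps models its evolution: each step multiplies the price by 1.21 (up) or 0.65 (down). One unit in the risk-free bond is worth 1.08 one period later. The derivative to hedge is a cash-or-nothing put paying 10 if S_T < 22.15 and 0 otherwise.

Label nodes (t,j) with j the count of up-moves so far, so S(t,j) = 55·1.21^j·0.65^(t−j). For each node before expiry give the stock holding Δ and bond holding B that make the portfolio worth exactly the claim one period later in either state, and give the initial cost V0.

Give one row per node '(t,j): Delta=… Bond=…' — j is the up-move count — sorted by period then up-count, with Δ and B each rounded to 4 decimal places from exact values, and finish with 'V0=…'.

No-arbitrage ⇒ martingale measure with p* = (R−d)/(u−d) = 0.7679.
Terminal payoffs: V(4,0)=10.0000, V(4,1)=10.0000, V(4,2)=0.0000, V(4,3)=0.0000, V(4,4)=0.0000
Node (3,0) S=15.1044: V=(p*·10.0000+(1−p*)·10.0000)/1.08=9.2593; Δ=(10.0000−10.0000)/(18.2763−9.8178)=0.0000; B=V−Δ·S=9.2593
Node (3,1) S=28.1174: V=(p*·0.0000+(1−p*)·10.0000)/1.08=2.1495; Δ=(0.0000−10.0000)/(34.0220−18.2763)=-0.6351; B=V−Δ·S=20.0066
Node (3,2) S=52.3416: V=(p*·0.0000+(1−p*)·0.0000)/1.08=0.0000; Δ=(0.0000−0.0000)/(63.3333−34.0220)=0.0000; B=V−Δ·S=0.0000
Node (3,3) S=97.4359: V=(p*·0.0000+(1−p*)·0.0000)/1.08=0.0000; Δ=(0.0000−0.0000)/(117.8974−63.3333)=0.0000; B=V−Δ·S=0.0000
Node (2,0) S=23.2375: V=(p*·2.1495+(1−p*)·9.2593)/1.08=3.5185; Δ=(2.1495−9.2593)/(28.1174−15.1044)=-0.5464; B=V−Δ·S=16.2145
Node (2,1) S=43.2575: V=(p*·0.0000+(1−p*)·2.1495)/1.08=0.4620; Δ=(0.0000−2.1495)/(52.3416−28.1174)=-0.0887; B=V−Δ·S=4.3004
Node (2,2) S=80.5255: V=(p*·0.0000+(1−p*)·0.0000)/1.08=0.0000; Δ=(0.0000−0.0000)/(97.4359−52.3416)=0.0000; B=V−Δ·S=0.0000
Node (1,0) S=35.7500: V=(p*·0.4620+(1−p*)·3.5185)/1.08=1.0848; Δ=(0.4620−3.5185)/(43.2575−23.2375)=-0.1527; B=V−Δ·S=6.5427
Node (1,1) S=66.5500: V=(p*·0.0000+(1−p*)·0.4620)/1.08=0.0993; Δ=(0.0000−0.4620)/(80.5255−43.2575)=-0.0124; B=V−Δ·S=0.9244
Node (0,0) S=55.0000: V=(p*·0.0993+(1−p*)·1.0848)/1.08=0.3038; Δ=(0.0993−1.0848)/(66.5500−35.7500)=-0.0320; B=V−Δ·S=2.0635
Check: Δ(0,0)·S0 + B(0,0) = 0.3038 = V0.

(0,0): Delta=-0.0320 Bond=2.0635
(1,0): Delta=-0.1527 Bond=6.5427
(1,1): Delta=-0.0124 Bond=0.9244
(2,0): Delta=-0.5464 Bond=16.2145
(2,1): Delta=-0.0887 Bond=4.3004
(2,2): Delta=0.0000 Bond=0.0000
(3,0): Delta=0.0000 Bond=9.2593
(3,1): Delta=-0.6351 Bond=20.0066
(3,2): Delta=0.0000 Bond=0.0000
(3,3): Delta=0.0000 Bond=0.0000
V0=0.3038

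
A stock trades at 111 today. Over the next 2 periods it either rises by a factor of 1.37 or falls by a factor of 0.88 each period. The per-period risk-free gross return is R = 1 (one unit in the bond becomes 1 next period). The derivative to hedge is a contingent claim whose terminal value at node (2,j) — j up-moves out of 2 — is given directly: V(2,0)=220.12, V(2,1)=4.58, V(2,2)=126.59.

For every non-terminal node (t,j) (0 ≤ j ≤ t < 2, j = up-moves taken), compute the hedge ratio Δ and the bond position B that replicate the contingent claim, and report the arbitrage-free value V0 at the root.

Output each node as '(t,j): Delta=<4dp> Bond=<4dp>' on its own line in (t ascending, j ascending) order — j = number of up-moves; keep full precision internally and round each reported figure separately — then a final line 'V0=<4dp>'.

Since d<R<u, set p* = (R−d)/(u−d) = 0.2449; price each node as the discounted p*-expectation of its children.
Terminal payoffs: V(2,0)=220.1200, V(2,1)=4.5800, V(2,2)=126.5900
(1,0): S=97.6800. Δ = (V_up−V_dn)/(S_up−S_dn) = (4.5800−220.1200)/(133.8216−85.9584) = -4.5033. V = [p*·4.5800 + (1−p*)·220.1200]/1 = 167.3347. B = V − Δ·S = 607.2122.
(1,1): S=152.0700. Δ = (V_up−V_dn)/(S_up−S_dn) = (126.5900−4.5800)/(208.3359−133.8216) = 1.6374. V = [p*·126.5900 + (1−p*)·4.5800]/1 = 34.4600. B = V − Δ·S = -214.5400.
(0,0): S=111.0000. Δ = (V_up−V_dn)/(S_up−S_dn) = (34.4600−167.3347)/(152.0700−97.6800) = -2.4430. V = [p*·34.4600 + (1−p*)·167.3347]/1 = 134.7940. B = V − Δ·S = 405.9668.
The time-0 hedge costs 134.7940, which is the no-arbitrage price.

(0,0): Delta=-2.4430 Bond=405.9668
(1,0): Delta=-4.5033 Bond=607.2122
(1,1): Delta=1.6374 Bond=-214.5400
V0=134.7940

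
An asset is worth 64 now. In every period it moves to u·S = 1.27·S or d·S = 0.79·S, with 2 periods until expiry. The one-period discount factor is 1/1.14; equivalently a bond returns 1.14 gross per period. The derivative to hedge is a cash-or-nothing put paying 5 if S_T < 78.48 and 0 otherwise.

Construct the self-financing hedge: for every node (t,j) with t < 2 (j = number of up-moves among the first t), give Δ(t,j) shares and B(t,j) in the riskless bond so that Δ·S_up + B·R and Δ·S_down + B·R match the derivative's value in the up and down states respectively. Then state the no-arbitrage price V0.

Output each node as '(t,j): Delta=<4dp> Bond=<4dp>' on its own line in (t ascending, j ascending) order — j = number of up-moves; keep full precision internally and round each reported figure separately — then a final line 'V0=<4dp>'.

Under the risk-neutral measure, an up-move has probability p* = (R−d)/(u−d) = 0.7292 and values discount at R = 1.14.
At expiry t=2: V(2,0)=5.0000, V(2,1)=5.0000, V(2,2)=0.0000
(1,0): S=50.5600. Δ = (V_up−V_dn)/(S_up−S_dn) = (5.0000−5.0000)/(64.2112−39.9424) = 0.0000. V = [p*·5.0000 + (1−p*)·5.0000]/1.14 = 4.3860. B = V − Δ·S = 4.3860.
(1,1): S=81.2800. Δ = (V_up−V_dn)/(S_up−S_dn) = (0.0000−5.0000)/(103.2256−64.2112) = -0.1282. V = [p*·0.0000 + (1−p*)·5.0000]/1.14 = 1.1879. B = V − Δ·S = 11.6045.
(0,0): S=64.0000. Δ = (V_up−V_dn)/(S_up−S_dn) = (1.1879−4.3860)/(81.2800−50.5600) = -0.1041. V = [p*·1.1879 + (1−p*)·4.3860]/1.14 = 1.8018. B = V − Δ·S = 8.4645.
Root portfolio cost Δ·64+B reproduces V0=1.8018.

(0,0): Delta=-0.1041 Bond=8.4645
(1,0): Delta=0.0000 Bond=4.3860
(1,1): Delta=-0.1282 Bond=11.6045
V0=1.8018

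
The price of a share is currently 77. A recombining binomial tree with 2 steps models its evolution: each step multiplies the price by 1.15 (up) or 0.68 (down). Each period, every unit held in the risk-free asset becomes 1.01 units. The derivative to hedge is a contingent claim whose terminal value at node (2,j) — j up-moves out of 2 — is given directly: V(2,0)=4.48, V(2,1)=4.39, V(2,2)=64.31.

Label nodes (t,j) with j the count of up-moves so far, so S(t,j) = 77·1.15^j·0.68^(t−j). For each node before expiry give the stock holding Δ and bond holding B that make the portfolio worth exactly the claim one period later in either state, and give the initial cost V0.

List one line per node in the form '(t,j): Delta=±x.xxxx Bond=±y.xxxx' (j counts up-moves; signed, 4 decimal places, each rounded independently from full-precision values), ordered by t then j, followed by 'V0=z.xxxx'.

(0,0): Delta=1.1503 Bond=-55.3022
(1,0): Delta=-0.0037 Bond=4.5646
(1,1): Delta=1.4397 Bond=-81.4879
V0=33.2688

No-arbitrage ⇒ martingale measure with p* = (R−d)/(u−d) = 0.7021.
Payoff layer (t=2): V(2,0)=4.4800, V(2,1)=4.3900, V(2,2)=64.3100
Node (1,0) S=52.3600: V=(p*·4.3900+(1−p*)·4.4800)/1.01=4.3731; Δ=(4.3900−4.4800)/(60.2140−35.6048)=-0.0037; B=V−Δ·S=4.5646
Node (1,1) S=88.5500: V=(p*·64.3100+(1−p*)·4.3900)/1.01=46.0015; Δ=(64.3100−4.3900)/(101.8325−60.2140)=1.4397; B=V−Δ·S=-81.4879
Node (0,0) S=77.0000: V=(p*·46.0015+(1−p*)·4.3731)/1.01=33.2688; Δ=(46.0015−4.3731)/(88.5500−52.3600)=1.1503; B=V−Δ·S=-55.3022
Root portfolio cost Δ·77+B reproduces V0=33.2688.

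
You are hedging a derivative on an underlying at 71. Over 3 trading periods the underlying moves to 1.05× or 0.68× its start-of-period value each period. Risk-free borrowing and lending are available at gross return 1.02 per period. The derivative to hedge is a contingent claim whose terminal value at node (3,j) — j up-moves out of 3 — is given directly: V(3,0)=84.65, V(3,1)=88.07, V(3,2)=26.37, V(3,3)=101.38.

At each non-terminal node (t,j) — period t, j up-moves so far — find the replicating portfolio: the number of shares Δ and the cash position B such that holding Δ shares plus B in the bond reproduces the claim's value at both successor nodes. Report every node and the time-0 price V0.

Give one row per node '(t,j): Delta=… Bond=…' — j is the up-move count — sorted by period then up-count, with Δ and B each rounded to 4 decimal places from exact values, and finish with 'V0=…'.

Under the risk-neutral measure, an up-move has probability p* = (R−d)/(u−d) = 0.9189 and values discount at R = 1.02.
Terminal values V(3,·): V(3,0)=84.6500, V(3,1)=88.0700, V(3,2)=26.3700, V(3,3)=101.3800
(2,0): S=32.8304. Δ = (V_up−V_dn)/(S_up−S_dn) = (88.0700−84.6500)/(34.4719−22.3247) = 0.2815. V = [p*·88.0700 + (1−p*)·84.6500]/1.02 = 86.0713. B = V − Δ·S = 76.8280.
(2,1): S=50.6940. Δ = (V_up−V_dn)/(S_up−S_dn) = (26.3700−88.0700)/(53.2287−34.4719) = -3.2895. V = [p*·26.3700 + (1−p*)·88.0700]/1.02 = 30.7576. B = V − Δ·S = 197.5143.
(2,2): S=78.2775. Δ = (V_up−V_dn)/(S_up−S_dn) = (101.3800−26.3700)/(82.1914−53.2287) = 2.5899. V = [p*·101.3800 + (1−p*)·26.3700]/1.02 = 93.4295. B = V − Δ·S = -109.3002.
(1,0): S=48.2800. Δ = (V_up−V_dn)/(S_up−S_dn) = (30.7576−86.0713)/(50.6940−32.8304) = -3.0964. V = [p*·30.7576 + (1−p*)·86.0713]/1.02 = 34.5514. B = V − Δ·S = 184.0480.
(1,1): S=74.5500. Δ = (V_up−V_dn)/(S_up−S_dn) = (93.4295−30.7576)/(78.2775−50.6940) = 2.2721. V = [p*·93.4295 + (1−p*)·30.7576]/1.02 = 86.6157. B = V − Δ·S = -82.7680.
(0,0): S=71.0000. Δ = (V_up−V_dn)/(S_up−S_dn) = (86.6157−34.5514)/(74.5500−48.2800) = 1.9819. V = [p*·86.6157 + (1−p*)·34.5514]/1.02 = 80.7787. B = V − Δ·S = -59.9356.
Check: Δ(0,0)·S0 + B(0,0) = 80.7787 = V0.

(0,0): Delta=1.9819 Bond=-59.9356
(1,0): Delta=-3.0964 Bond=184.0480
(1,1): Delta=2.2721 Bond=-82.7680
(2,0): Delta=0.2815 Bond=76.8280
(2,1): Delta=-3.2895 Bond=197.5143
(2,2): Delta=2.5899 Bond=-109.3002
V0=80.7787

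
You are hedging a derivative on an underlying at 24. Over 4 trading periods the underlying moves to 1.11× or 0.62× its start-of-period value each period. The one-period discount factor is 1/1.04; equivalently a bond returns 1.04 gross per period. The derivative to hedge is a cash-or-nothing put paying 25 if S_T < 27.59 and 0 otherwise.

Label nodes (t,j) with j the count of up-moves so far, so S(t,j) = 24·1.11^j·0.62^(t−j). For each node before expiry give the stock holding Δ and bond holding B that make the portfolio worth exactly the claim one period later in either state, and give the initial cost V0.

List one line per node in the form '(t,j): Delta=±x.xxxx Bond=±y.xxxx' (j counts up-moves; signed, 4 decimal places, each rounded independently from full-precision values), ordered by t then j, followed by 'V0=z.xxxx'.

No-arbitrage ⇒ martingale measure with p* = (R−d)/(u−d) = 0.8571.
Terminal payoffs: V(4,0)=25.0000, V(4,1)=25.0000, V(4,2)=25.0000, V(4,3)=25.0000, V(4,4)=0.0000
(3,0): S=5.7199. Δ = (V_up−V_dn)/(S_up−S_dn) = (25.0000−25.0000)/(6.3491−3.5463) = 0.0000. V = [p*·25.0000 + (1−p*)·25.0000]/1.04 = 24.0385. B = V − Δ·S = 24.0385.
(3,1): S=10.2404. Δ = (V_up−V_dn)/(S_up−S_dn) = (25.0000−25.0000)/(11.3669−6.3491) = 0.0000. V = [p*·25.0000 + (1−p*)·25.0000]/1.04 = 24.0385. B = V − Δ·S = 24.0385.
(3,2): S=18.3336. Δ = (V_up−V_dn)/(S_up−S_dn) = (25.0000−25.0000)/(20.3503−11.3669) = 0.0000. V = [p*·25.0000 + (1−p*)·25.0000]/1.04 = 24.0385. B = V − Δ·S = 24.0385.
(3,3): S=32.8231. Δ = (V_up−V_dn)/(S_up−S_dn) = (0.0000−25.0000)/(36.4337−20.3503) = -1.5544. V = [p*·0.0000 + (1−p*)·25.0000]/1.04 = 3.4341. B = V − Δ·S = 54.4545.
(2,0): S=9.2256. Δ = (V_up−V_dn)/(S_up−S_dn) = (24.0385−24.0385)/(10.2404−5.7199) = 0.0000. V = [p*·24.0385 + (1−p*)·24.0385]/1.04 = 23.1139. B = V − Δ·S = 23.1139.
(2,1): S=16.5168. Δ = (V_up−V_dn)/(S_up−S_dn) = (24.0385−24.0385)/(18.3336−10.2404) = 0.0000. V = [p*·24.0385 + (1−p*)·24.0385]/1.04 = 23.1139. B = V − Δ·S = 23.1139.
(2,2): S=29.5704. Δ = (V_up−V_dn)/(S_up−S_dn) = (3.4341−24.0385)/(32.8231−18.3336) = -1.4220. V = [p*·3.4341 + (1−p*)·24.0385]/1.04 = 6.1323. B = V − Δ·S = 48.1820.
(1,0): S=14.8800. Δ = (V_up−V_dn)/(S_up−S_dn) = (23.1139−23.1139)/(16.5168−9.2256) = 0.0000. V = [p*·23.1139 + (1−p*)·23.1139]/1.04 = 22.2249. B = V − Δ·S = 22.2249.
(1,1): S=26.6400. Δ = (V_up−V_dn)/(S_up−S_dn) = (6.1323−23.1139)/(29.5704−16.5168) = -1.3009. V = [p*·6.1323 + (1−p*)·23.1139]/1.04 = 8.2290. B = V − Δ·S = 42.8855.
(0,0): S=24.0000. Δ = (V_up−V_dn)/(S_up−S_dn) = (8.2290−22.2249)/(26.6400−14.8800) = -1.1901. V = [p*·8.2290 + (1−p*)·22.2249]/1.04 = 9.8351. B = V − Δ·S = 38.3980.
Check: Δ(0,0)·S0 + B(0,0) = 9.8351 = V0.

(0,0): Delta=-1.1901 Bond=38.3980
(1,0): Delta=0.0000 Bond=22.2249
(1,1): Delta=-1.3009 Bond=42.8855
(2,0): Delta=0.0000 Bond=23.1139
(2,1): Delta=0.0000 Bond=23.1139
(2,2): Delta=-1.4220 Bond=48.1820
(3,0): Delta=0.0000 Bond=24.0385
(3,1): Delta=0.0000 Bond=24.0385
(3,2): Delta=0.0000 Bond=24.0385
(3,3): Delta=-1.5544 Bond=54.4545
V0=9.8351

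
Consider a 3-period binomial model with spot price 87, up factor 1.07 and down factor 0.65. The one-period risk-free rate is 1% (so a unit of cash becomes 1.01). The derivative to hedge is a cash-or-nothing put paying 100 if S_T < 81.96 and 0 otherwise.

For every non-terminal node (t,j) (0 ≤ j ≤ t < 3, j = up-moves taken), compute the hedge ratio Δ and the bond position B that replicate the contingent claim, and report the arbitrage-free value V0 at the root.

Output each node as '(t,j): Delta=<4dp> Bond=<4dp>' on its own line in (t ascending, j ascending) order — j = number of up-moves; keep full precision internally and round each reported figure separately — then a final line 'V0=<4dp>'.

Since d<R<u, set p* = (R−d)/(u−d) = 0.8571; price each node as the discounted p*-expectation of its children.
Terminal values V(3,·): V(3,0)=100.0000, V(3,1)=100.0000, V(3,2)=100.0000, V(3,3)=0.0000
(2,0): S=36.7575. Δ = (V_up−V_dn)/(S_up−S_dn) = (100.0000−100.0000)/(39.3305−23.8924) = 0.0000. V = [p*·100.0000 + (1−p*)·100.0000]/1.01 = 99.0099. B = V − Δ·S = 99.0099.
(2,1): S=60.5085. Δ = (V_up−V_dn)/(S_up−S_dn) = (100.0000−100.0000)/(64.7441−39.3305) = 0.0000. V = [p*·100.0000 + (1−p*)·100.0000]/1.01 = 99.0099. B = V − Δ·S = 99.0099.
(2,2): S=99.6063. Δ = (V_up−V_dn)/(S_up−S_dn) = (0.0000−100.0000)/(106.5787−64.7441) = -2.3904. V = [p*·0.0000 + (1−p*)·100.0000]/1.01 = 14.1443. B = V − Δ·S = 252.2395.
(1,0): S=56.5500. Δ = (V_up−V_dn)/(S_up−S_dn) = (99.0099−99.0099)/(60.5085−36.7575) = 0.0000. V = [p*·99.0099 + (1−p*)·99.0099]/1.01 = 98.0296. B = V − Δ·S = 98.0296.
(1,1): S=93.0900. Δ = (V_up−V_dn)/(S_up−S_dn) = (14.1443−99.0099)/(99.6063−60.5085) = -2.1706. V = [p*·14.1443 + (1−p*)·99.0099]/1.01 = 26.0079. B = V − Δ·S = 228.0689.
(0,0): S=87.0000. Δ = (V_up−V_dn)/(S_up−S_dn) = (26.0079−98.0296)/(93.0900−56.5500) = -1.9710. V = [p*·26.0079 + (1−p*)·98.0296]/1.01 = 35.9373. B = V − Δ·S = 207.4177.
The time-0 hedge costs 35.9373, which is the no-arbitrage price.

(0,0): Delta=-1.9710 Bond=207.4177
(1,0): Delta=0.0000 Bond=98.0296
(1,1): Delta=-2.1706 Bond=228.0689
(2,0): Delta=0.0000 Bond=99.0099
(2,1): Delta=0.0000 Bond=99.0099
(2,2): Delta=-2.3904 Bond=252.2395
V0=35.9373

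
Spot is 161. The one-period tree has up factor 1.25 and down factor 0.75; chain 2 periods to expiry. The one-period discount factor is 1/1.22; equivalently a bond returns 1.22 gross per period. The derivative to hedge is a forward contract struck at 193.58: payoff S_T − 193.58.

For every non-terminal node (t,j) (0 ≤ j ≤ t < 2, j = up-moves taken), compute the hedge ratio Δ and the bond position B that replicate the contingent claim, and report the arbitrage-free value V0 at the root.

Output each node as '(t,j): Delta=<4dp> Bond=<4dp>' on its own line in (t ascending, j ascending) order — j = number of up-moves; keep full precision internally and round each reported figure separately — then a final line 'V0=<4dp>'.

The replicating-portfolio and risk-neutral prices coincide; use p* = (1.22−0.75)/(1.25−0.75) = 0.9400 for the latter.
At expiry t=2: V(2,0)=-103.0175, V(2,1)=-42.6425, V(2,2)=57.9825
(1,0): S=120.7500. Δ = (V_up−V_dn)/(S_up−S_dn) = (-42.6425−-103.0175)/(150.9375−90.5625) = 1.0000. V = [p*·-42.6425 + (1−p*)·-103.0175]/1.22 = -37.9221. B = V − Δ·S = -158.6721.
(1,1): S=201.2500. Δ = (V_up−V_dn)/(S_up−S_dn) = (57.9825−-42.6425)/(251.5625−150.9375) = 1.0000. V = [p*·57.9825 + (1−p*)·-42.6425]/1.22 = 42.5779. B = V − Δ·S = -158.6721.
(0,0): S=161.0000. Δ = (V_up−V_dn)/(S_up−S_dn) = (42.5779−-37.9221)/(201.2500−120.7500) = 1.0000. V = [p*·42.5779 + (1−p*)·-37.9221]/1.22 = 30.9409. B = V − Δ·S = -130.0591.
Root portfolio cost Δ·161+B reproduces V0=30.9409.

(0,0): Delta=1.0000 Bond=-130.0591
(1,0): Delta=1.0000 Bond=-158.6721
(1,1): Delta=1.0000 Bond=-158.6721
V0=30.9409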